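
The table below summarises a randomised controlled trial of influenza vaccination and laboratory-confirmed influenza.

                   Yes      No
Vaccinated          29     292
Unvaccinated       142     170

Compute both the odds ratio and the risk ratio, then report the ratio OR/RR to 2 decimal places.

0.60

Cells: a = 29, b = 292, c = 142, d = 170.
OR = (29·170)/(292·142) = 4930/41464 = 0.11890
Risk in exposed = 29/321 = 0.09034; risk in unexposed = 142/312 = 0.45513; RR = 0.19850
OR/RR = 0.11890 / 0.19850 = 0.59899
The outcome is not rare, so the OR lies further from 1 than the RR.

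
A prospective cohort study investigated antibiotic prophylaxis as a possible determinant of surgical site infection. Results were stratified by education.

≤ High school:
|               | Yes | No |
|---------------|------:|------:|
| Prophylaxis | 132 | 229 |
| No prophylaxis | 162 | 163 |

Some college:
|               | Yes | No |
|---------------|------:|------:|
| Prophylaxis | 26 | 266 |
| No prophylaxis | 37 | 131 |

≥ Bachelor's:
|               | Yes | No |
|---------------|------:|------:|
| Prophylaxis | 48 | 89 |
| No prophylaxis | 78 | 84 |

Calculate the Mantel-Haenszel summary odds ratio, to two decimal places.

OR_MH = Σ(aᵢdᵢ/nᵢ) / Σ(bᵢcᵢ/nᵢ), where nᵢ is the stratum total.
Stratum 1 (≤ High school): n = 686; a·d/n = 132·163/686 = 31.3644; b·c/n = 229·162/686 = 54.0787
Stratum 2 (Some college): n = 460; a·d/n = 26·131/460 = 7.4043; b·c/n = 266·37/460 = 21.3957
Stratum 3 (≥ Bachelor's): n = 299; a·d/n = 48·84/299 = 13.4849; b·c/n = 89·78/299 = 23.2174
OR_MH = (31.3644 + 7.4043 + 13.4849) / (54.0787 + 21.3957 + 23.2174) = 52.2537 / 98.6918 = 0.52946

0.53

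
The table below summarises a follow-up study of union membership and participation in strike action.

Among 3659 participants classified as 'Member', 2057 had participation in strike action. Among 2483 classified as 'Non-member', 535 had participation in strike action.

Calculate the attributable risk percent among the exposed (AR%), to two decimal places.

61.67

From the description: a = 2057, b = 1602, c = 535, d = 1948.
Risk in exposed = 2057/3659 = 0.56218; risk in unexposed = 535/2483 = 0.21547.
RR = 0.56218/0.21547 = 2.60912
AR% = (RR − 1)/RR × 100 = (2.60912 − 1)/2.60912 × 100 = 61.6730%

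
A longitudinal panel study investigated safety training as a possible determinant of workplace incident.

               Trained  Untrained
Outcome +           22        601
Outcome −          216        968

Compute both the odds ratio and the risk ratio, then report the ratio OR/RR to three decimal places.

Reading the table with exposure as columns: a = 22 (Trained, case), b = 216 (Trained, non-case), c = 601 (Untrained, case), d = 968.
OR = (22·968)/(216·601) = 21296/129816 = 0.16405
Risk in exposed = 22/238 = 0.09244; risk in unexposed = 601/1569 = 0.38305; RR = 0.24132
OR/RR = 0.16405 / 0.24132 = 0.67979
The outcome is not rare, so the OR lies further from 1 than the RR.

0.680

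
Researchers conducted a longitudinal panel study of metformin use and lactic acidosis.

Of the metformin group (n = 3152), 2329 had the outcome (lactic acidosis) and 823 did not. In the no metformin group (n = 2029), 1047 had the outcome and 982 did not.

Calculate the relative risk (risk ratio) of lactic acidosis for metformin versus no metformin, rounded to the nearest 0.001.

1.432

From the description: a = 2329, b = 823, c = 1047, d = 982.
Risk in exposed = 2329/3152 = 0.73890; risk in unexposed = 1047/2029 = 0.51602.
RR = 0.73890 / 0.51602 = 1.43192
The risk among the exposed is 1.43 times that among the unexposed.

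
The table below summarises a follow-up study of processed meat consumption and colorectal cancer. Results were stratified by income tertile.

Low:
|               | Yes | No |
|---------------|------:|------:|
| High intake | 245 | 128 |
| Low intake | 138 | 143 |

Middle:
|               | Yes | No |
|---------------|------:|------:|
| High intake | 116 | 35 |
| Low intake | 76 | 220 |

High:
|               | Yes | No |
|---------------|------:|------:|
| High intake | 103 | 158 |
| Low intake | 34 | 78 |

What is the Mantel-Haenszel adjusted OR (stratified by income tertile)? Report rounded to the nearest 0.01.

OR_MH = Σ(aᵢdᵢ/nᵢ) / Σ(bᵢcᵢ/nᵢ), where nᵢ is the stratum total.
Stratum 1 (Low): n = 654; a·d/n = 245·143/654 = 53.5703; b·c/n = 128·138/654 = 27.0092
Stratum 2 (Middle): n = 447; a·d/n = 116·220/447 = 57.0917; b·c/n = 35·76/447 = 5.9508
Stratum 3 (High): n = 373; a·d/n = 103·78/373 = 21.5389; b·c/n = 158·34/373 = 14.4021
OR_MH = (53.5703 + 57.0917 + 21.5389) / (27.0092 + 5.9508 + 14.4021) = 132.2009 / 47.3621 = 2.79128

2.79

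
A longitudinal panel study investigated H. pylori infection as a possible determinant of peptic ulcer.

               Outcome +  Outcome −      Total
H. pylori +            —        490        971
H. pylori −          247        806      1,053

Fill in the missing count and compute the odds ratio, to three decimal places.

3.203

The missing cell is in the exposed row: 971 − 490 = 481.
So a = 481, b = 490, c = 247, d = 806.
OR = (a·d)/(b·c) = (481 × 806) / (490 × 247) = 387686 / 121030 = 3.20322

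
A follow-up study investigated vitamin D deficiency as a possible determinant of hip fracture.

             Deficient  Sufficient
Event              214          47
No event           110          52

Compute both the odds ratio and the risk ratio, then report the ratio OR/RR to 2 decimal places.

Reading the table with exposure as columns: a = 214 (Deficient, case), b = 110 (Deficient, non-case), c = 47 (Sufficient, case), d = 52.
OR = (214·52)/(110·47) = 11128/5170 = 2.15242
Risk in exposed = 214/324 = 0.66049; risk in unexposed = 47/99 = 0.47475; RR = 1.39125
OR/RR = 2.15242 / 1.39125 = 1.54711
The outcome is not rare, so the OR lies further from 1 than the RR.

1.55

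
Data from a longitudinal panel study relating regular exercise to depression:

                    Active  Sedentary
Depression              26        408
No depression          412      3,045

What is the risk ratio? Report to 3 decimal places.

0.502

Reading the table with exposure as columns: a = 26 (Active, case), b = 412 (Active, non-case), c = 408 (Sedentary, case), d = 3045.
Risk in exposed = 26/438 = 0.05936; risk in unexposed = 408/3453 = 0.11816.
RR = 0.05936 / 0.11816 = 0.50238
The risk is 50% lower among the exposed than among the unexposed.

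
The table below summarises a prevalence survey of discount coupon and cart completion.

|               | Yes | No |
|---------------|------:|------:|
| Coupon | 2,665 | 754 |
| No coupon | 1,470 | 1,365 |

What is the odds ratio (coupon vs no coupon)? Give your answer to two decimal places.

3.28

Cells: a = 2665, b = 754, c = 1470, d = 1365.
OR = (a·d)/(b·c) = (2665 × 1365) / (754 × 1470) = 3637725 / 1108380 = 3.28202
The odds of cart completion are about 3.28 times as high in the coupon group.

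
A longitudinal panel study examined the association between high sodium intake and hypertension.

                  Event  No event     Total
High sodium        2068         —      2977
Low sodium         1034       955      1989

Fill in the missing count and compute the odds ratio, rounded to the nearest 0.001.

2.101

The missing cell is in the exposed row: 2977 − 2068 = 909.
So a = 2068, b = 909, c = 1034, d = 955.
OR = (a·d)/(b·c) = (2068 × 955) / (909 × 1034) = 1974940 / 939906 = 2.10121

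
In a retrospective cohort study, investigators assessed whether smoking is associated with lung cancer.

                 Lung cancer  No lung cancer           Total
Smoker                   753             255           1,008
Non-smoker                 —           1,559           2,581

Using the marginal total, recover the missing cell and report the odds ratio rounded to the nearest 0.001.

The missing cell is in the unexposed row: 2581 − 1559 = 1022.
So a = 753, b = 255, c = 1022, d = 1559.
OR = (a·d)/(b·c) = (753 × 1559) / (255 × 1022) = 1173927 / 260610 = 4.50454

4.505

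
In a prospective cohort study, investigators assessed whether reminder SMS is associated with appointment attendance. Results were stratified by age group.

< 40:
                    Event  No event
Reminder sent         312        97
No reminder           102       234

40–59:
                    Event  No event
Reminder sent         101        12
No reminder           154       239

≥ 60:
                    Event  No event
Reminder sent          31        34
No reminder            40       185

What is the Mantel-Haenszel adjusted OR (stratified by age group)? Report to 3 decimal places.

OR_MH = Σ(aᵢdᵢ/nᵢ) / Σ(bᵢcᵢ/nᵢ), where nᵢ is the stratum total.
Stratum 1 (< 40): n = 745; a·d/n = 312·234/745 = 97.9973; b·c/n = 97·102/745 = 13.2805
Stratum 2 (40–59): n = 506; a·d/n = 101·239/506 = 47.7055; b·c/n = 12·154/506 = 3.6522
Stratum 3 (≥ 60): n = 290; a·d/n = 31·185/290 = 19.7759; b·c/n = 34·40/290 = 4.6897
OR_MH = (97.9973 + 47.7055 + 19.7759) / (13.2805 + 3.6522 + 4.6897) = 165.4787 / 21.6224 = 7.65313

7.653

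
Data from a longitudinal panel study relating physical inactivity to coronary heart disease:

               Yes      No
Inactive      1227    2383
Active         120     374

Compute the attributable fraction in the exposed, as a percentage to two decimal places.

Cells: a = 1227, b = 2383, c = 120, d = 374.
Risk in exposed = 1227/3610 = 0.33989; risk in unexposed = 120/494 = 0.24291.
RR = 0.33989/0.24291 = 1.39921
AR% = (RR − 1)/RR × 100 = (1.39921 − 1)/1.39921 × 100 = 28.5311%

28.53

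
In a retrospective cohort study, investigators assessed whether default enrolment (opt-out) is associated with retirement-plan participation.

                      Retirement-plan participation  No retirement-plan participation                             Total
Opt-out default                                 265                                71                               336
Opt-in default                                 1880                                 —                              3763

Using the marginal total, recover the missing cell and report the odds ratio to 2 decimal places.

3.74

The missing cell is in the unexposed row: 3763 − 1880 = 1883.
So a = 265, b = 71, c = 1880, d = 1883.
OR = (a·d)/(b·c) = (265 × 1883) / (71 × 1880) = 498995 / 133480 = 3.73835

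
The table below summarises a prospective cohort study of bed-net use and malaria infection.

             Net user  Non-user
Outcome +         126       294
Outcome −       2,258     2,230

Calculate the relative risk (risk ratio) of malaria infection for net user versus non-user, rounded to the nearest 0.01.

Reading the table with exposure as columns: a = 126 (Net user, case), b = 2258 (Net user, non-case), c = 294 (Non-user, case), d = 2230.
Risk in exposed = 126/2384 = 0.05285; risk in unexposed = 294/2524 = 0.11648.
RR = 0.05285 / 0.11648 = 0.45374
The risk is 55% lower among the exposed than among the unexposed.

0.45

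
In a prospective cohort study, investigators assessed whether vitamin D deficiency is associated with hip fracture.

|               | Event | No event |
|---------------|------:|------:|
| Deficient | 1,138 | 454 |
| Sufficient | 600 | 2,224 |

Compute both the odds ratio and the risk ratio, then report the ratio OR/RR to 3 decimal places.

Cells: a = 1138, b = 454, c = 600, d = 2224.
OR = (1138·2224)/(454·600) = 2530912/272400 = 9.29116
Risk in exposed = 1138/1592 = 0.71482; risk in unexposed = 600/2824 = 0.21246; RR = 3.36444
OR/RR = 9.29116 / 3.36444 = 2.76158
The outcome is not rare, so the OR lies further from 1 than the RR.

2.762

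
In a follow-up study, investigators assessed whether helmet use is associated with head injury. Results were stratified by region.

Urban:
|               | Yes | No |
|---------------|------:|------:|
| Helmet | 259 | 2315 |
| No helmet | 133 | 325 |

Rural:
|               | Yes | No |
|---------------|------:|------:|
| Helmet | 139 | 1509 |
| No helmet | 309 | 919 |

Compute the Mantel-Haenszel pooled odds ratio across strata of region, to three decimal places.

0.274

OR_MH = Σ(aᵢdᵢ/nᵢ) / Σ(bᵢcᵢ/nᵢ), where nᵢ is the stratum total.
Stratum 1 (Urban): n = 3032; a·d/n = 259·325/3032 = 27.7622; b·c/n = 2315·133/3032 = 101.5485
Stratum 2 (Rural): n = 2876; a·d/n = 139·919/2876 = 44.4162; b·c/n = 1509·309/2876 = 162.1283
OR_MH = (27.7622 + 44.4162) / (101.5485 + 162.1283) = 72.1784 / 263.6768 = 0.27374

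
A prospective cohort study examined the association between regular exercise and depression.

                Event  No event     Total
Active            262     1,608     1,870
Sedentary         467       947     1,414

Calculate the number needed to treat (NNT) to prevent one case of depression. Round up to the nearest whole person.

6

Risk in treated group = 262/1870 = 0.14011; risk in control = 467/1414 = 0.33027.
Absolute risk reduction = 0.33027 − 0.14011 = 0.19016
NNT = 1 / ARR = 1 / 0.19016 = 5.259 → round up → 6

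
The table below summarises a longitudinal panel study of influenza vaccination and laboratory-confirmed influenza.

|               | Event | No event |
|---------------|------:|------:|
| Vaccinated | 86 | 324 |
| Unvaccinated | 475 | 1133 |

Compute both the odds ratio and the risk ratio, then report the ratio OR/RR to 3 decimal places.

Cells: a = 86, b = 324, c = 475, d = 1133.
OR = (86·1133)/(324·475) = 97438/153900 = 0.63313
Risk in exposed = 86/410 = 0.20976; risk in unexposed = 475/1608 = 0.29540; RR = 0.71008
OR/RR = 0.63313 / 0.71008 = 0.89163
The outcome is not rare, so the OR lies further from 1 than the RR.

0.892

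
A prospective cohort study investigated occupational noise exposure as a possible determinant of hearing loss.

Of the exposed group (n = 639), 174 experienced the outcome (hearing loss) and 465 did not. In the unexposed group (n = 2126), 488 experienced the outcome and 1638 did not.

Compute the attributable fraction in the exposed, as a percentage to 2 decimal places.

From the description: a = 174, b = 465, c = 488, d = 1638.
Risk in exposed = 174/639 = 0.27230; risk in unexposed = 488/2126 = 0.22954.
RR = 0.27230/0.22954 = 1.18629
AR% = (RR − 1)/RR × 100 = (1.18629 − 1)/1.18629 × 100 = 15.7038%

15.70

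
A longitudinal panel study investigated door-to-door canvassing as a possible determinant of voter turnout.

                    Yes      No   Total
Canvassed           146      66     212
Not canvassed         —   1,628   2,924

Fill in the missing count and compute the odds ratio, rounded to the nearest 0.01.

2.78

The missing cell is in the unexposed row: 2924 − 1628 = 1296.
So a = 146, b = 66, c = 1296, d = 1628.
OR = (a·d)/(b·c) = (146 × 1628) / (66 × 1296) = 237688 / 85536 = 2.77881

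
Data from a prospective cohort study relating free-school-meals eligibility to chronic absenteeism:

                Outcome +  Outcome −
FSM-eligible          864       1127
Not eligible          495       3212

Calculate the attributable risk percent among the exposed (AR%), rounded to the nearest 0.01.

69.23

Cells: a = 864, b = 1127, c = 495, d = 3212.
Risk in exposed = 864/1991 = 0.43395; risk in unexposed = 495/3707 = 0.13353.
RR = 0.43395/0.13353 = 3.24982
AR% = (RR − 1)/RR × 100 = (3.24982 − 1)/3.24982 × 100 = 69.2291%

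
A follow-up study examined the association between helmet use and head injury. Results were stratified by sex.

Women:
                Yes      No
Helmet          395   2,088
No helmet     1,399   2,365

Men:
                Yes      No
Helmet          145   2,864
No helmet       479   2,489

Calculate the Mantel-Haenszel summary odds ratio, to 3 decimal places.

OR_MH = Σ(aᵢdᵢ/nᵢ) / Σ(bᵢcᵢ/nᵢ), where nᵢ is the stratum total.
Stratum 1 (Women): n = 6247; a·d/n = 395·2365/6247 = 149.5398; b·c/n = 2088·1399/6247 = 467.6024
Stratum 2 (Men): n = 5977; a·d/n = 145·2489/5977 = 60.3823; b·c/n = 2864·479/5977 = 229.5225
OR_MH = (149.5398 + 60.3823) / (467.6024 + 229.5225) = 209.9221 / 697.1249 = 0.30113

0.301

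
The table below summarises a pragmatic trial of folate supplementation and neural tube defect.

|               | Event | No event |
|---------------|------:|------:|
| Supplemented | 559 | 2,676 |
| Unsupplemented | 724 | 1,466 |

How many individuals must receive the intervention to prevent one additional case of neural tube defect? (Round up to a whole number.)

7

Risk in treated group = 559/3235 = 0.17280; risk in control = 724/2190 = 0.33059.
Absolute risk reduction = 0.33059 − 0.17280 = 0.15780
NNT = 1 / ARR = 1 / 0.15780 = 6.337 → round up → 7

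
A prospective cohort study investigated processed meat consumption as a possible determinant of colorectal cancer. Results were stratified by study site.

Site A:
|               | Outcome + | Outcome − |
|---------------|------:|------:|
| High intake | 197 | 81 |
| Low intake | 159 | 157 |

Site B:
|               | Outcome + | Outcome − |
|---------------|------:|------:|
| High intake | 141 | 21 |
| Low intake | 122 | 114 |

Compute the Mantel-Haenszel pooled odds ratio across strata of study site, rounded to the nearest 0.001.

OR_MH = Σ(aᵢdᵢ/nᵢ) / Σ(bᵢcᵢ/nᵢ), where nᵢ is the stratum total.
Stratum 1 (Site A): n = 594; a·d/n = 197·157/594 = 52.0690; b·c/n = 81·159/594 = 21.6818
Stratum 2 (Site B): n = 398; a·d/n = 141·114/398 = 40.3869; b·c/n = 21·122/398 = 6.4372
OR_MH = (52.0690 + 40.3869) / (21.6818 + 6.4372) = 92.4560 / 28.1190 = 3.28802

3.288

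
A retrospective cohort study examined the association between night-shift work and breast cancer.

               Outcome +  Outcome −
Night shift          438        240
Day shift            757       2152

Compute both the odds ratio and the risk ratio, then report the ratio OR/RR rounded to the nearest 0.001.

Cells: a = 438, b = 240, c = 757, d = 2152.
OR = (438·2152)/(240·757) = 942576/181680 = 5.18811
Risk in exposed = 438/678 = 0.64602; risk in unexposed = 757/2909 = 0.26023; RR = 2.48252
OR/RR = 5.18811 / 2.48252 = 2.08986
The outcome is not rare, so the OR lies further from 1 than the RR.

2.090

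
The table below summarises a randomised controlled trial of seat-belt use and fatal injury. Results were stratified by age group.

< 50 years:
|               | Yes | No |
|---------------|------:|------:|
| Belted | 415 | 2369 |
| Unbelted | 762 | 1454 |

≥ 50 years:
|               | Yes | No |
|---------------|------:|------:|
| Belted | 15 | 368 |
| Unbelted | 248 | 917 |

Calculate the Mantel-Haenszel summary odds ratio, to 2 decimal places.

OR_MH = Σ(aᵢdᵢ/nᵢ) / Σ(bᵢcᵢ/nᵢ), where nᵢ is the stratum total.
Stratum 1 (< 50 years): n = 5000; a·d/n = 415·1454/5000 = 120.6820; b·c/n = 2369·762/5000 = 361.0356
Stratum 2 (≥ 50 years): n = 1548; a·d/n = 15·917/1548 = 8.8857; b·c/n = 368·248/1548 = 58.9561
OR_MH = (120.6820 + 8.8857) / (361.0356 + 58.9561) = 129.5677 / 419.9917 = 0.30850

0.31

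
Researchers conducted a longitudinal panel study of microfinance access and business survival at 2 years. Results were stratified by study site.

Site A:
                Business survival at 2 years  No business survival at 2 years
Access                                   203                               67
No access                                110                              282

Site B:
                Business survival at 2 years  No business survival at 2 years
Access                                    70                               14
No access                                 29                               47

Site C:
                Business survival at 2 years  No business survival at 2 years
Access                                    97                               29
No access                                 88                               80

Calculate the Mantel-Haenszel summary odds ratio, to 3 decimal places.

5.970

OR_MH = Σ(aᵢdᵢ/nᵢ) / Σ(bᵢcᵢ/nᵢ), where nᵢ is the stratum total.
Stratum 1 (Site A): n = 662; a·d/n = 203·282/662 = 86.4743; b·c/n = 67·110/662 = 11.1329
Stratum 2 (Site B): n = 160; a·d/n = 70·47/160 = 20.5625; b·c/n = 14·29/160 = 2.5375
Stratum 3 (Site C): n = 294; a·d/n = 97·80/294 = 26.3946; b·c/n = 29·88/294 = 8.6803
OR_MH = (86.4743 + 20.5625 + 26.3946) / (11.1329 + 2.5375 + 8.6803) = 133.4314 / 22.3507 = 5.96990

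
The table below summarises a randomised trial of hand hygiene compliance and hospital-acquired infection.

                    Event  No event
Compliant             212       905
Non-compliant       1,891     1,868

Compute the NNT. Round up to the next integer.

4

Risk in treated group = 212/1117 = 0.18979; risk in control = 1891/3759 = 0.50306.
Absolute risk reduction = 0.50306 − 0.18979 = 0.31327
NNT = 1 / ARR = 1 / 0.31327 = 3.192 → round up → 4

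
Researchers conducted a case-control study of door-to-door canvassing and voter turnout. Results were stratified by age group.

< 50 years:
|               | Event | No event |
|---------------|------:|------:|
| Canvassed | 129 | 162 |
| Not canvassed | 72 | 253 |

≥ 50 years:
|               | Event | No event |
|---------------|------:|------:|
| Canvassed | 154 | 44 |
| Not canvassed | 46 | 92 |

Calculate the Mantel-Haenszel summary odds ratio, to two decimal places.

3.81

OR_MH = Σ(aᵢdᵢ/nᵢ) / Σ(bᵢcᵢ/nᵢ), where nᵢ is the stratum total.
Stratum 1 (< 50 years): n = 616; a·d/n = 129·253/616 = 52.9821; b·c/n = 162·72/616 = 18.9351
Stratum 2 (≥ 50 years): n = 336; a·d/n = 154·92/336 = 42.1667; b·c/n = 44·46/336 = 6.0238
OR_MH = (52.9821 + 42.1667) / (18.9351 + 6.0238) = 95.1488 / 24.9589 = 3.81222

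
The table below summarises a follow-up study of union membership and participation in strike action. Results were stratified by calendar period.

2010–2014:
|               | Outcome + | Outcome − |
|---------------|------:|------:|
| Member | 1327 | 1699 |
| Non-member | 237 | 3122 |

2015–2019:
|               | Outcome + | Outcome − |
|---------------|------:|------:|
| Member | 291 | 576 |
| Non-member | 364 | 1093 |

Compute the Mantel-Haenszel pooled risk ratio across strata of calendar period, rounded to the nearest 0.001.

3.549

RR_MH = Σ(aᵢ·n₀ᵢ/nᵢ) / Σ(cᵢ·n₁ᵢ/nᵢ), with n₁ᵢ = aᵢ+bᵢ (exposed), n₀ᵢ = cᵢ+dᵢ (unexposed), nᵢ = n₁ᵢ+n₀ᵢ.
Stratum 1 (2010–2014): n₁ = 3026, n₀ = 3359, n = 6385; a·n₀/n = 1327·3359/6385 = 698.1038; c·n₁/n = 237·3026/6385 = 112.3198
Stratum 2 (2015–2019): n₁ = 867, n₀ = 1457, n = 2324; a·n₀/n = 291·1457/2324 = 182.4385; c·n₁/n = 364·867/2324 = 135.7952
RR_MH = (698.1038 + 182.4385) / (112.3198 + 135.7952) = 880.5423 / 248.1150 = 3.54893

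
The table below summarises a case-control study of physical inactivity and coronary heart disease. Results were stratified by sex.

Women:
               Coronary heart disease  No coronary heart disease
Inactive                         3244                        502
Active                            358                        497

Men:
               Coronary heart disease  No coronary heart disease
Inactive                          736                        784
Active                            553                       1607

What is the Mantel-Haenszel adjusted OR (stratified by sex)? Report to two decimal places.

4.28

OR_MH = Σ(aᵢdᵢ/nᵢ) / Σ(bᵢcᵢ/nᵢ), where nᵢ is the stratum total.
Stratum 1 (Women): n = 4601; a·d/n = 3244·497/4601 = 350.4169; b·c/n = 502·358/4601 = 39.0602
Stratum 2 (Men): n = 3680; a·d/n = 736·1607/3680 = 321.4000; b·c/n = 784·553/3680 = 117.8130
OR_MH = (350.4169 + 321.4000) / (39.0602 + 117.8130) = 671.8169 / 156.8732 = 4.28255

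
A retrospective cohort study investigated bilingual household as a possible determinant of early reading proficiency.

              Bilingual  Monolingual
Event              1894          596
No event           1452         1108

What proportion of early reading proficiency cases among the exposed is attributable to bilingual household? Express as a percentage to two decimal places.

38.21

Reading the table with exposure as columns: a = 1894 (Bilingual, case), b = 1452 (Bilingual, non-case), c = 596 (Monolingual, case), d = 1108.
Risk in exposed = 1894/3346 = 0.56605; risk in unexposed = 596/1704 = 0.34977.
RR = 0.56605/0.34977 = 1.61837
AR% = (RR − 1)/RR × 100 = (1.61837 − 1)/1.61837 × 100 = 38.2094%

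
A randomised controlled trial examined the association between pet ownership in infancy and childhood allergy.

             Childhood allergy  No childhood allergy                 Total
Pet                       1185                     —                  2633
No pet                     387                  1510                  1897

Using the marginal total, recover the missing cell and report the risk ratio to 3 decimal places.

The missing cell is in the exposed row: 2633 − 1185 = 1448.
So a = 1185, b = 1448, c = 387, d = 1510.
RR = [a/(a+b)] / [c/(c+d)] = (1185/2633) / (387/1897) = 0.45006/0.20401 = 2.20609

2.206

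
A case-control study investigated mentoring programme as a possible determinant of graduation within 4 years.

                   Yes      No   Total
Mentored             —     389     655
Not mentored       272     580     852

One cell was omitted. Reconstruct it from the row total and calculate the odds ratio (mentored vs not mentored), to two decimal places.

The missing cell is in the exposed row: 655 − 389 = 266.
So a = 266, b = 389, c = 272, d = 580.
OR = (a·d)/(b·c) = (266 × 580) / (389 × 272) = 154280 / 105808 = 1.45811

1.46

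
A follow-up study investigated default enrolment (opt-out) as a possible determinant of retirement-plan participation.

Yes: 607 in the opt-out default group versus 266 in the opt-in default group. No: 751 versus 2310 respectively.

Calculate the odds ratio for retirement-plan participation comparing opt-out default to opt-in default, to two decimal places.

From the description: a = 607, b = 751, c = 266, d = 2310.
OR = (a·d)/(b·c) = (607 × 2310) / (751 × 266) = 1402170 / 199766 = 7.01906
The odds of retirement-plan participation are about 7.02 times as high in the opt-out default group.

7.02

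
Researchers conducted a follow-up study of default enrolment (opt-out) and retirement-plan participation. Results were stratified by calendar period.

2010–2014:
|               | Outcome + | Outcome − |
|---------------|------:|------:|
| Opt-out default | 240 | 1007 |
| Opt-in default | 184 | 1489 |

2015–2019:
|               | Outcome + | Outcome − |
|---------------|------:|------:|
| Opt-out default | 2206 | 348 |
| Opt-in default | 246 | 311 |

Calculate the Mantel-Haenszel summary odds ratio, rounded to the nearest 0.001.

3.769

OR_MH = Σ(aᵢdᵢ/nᵢ) / Σ(bᵢcᵢ/nᵢ), where nᵢ is the stratum total.
Stratum 1 (2010–2014): n = 2920; a·d/n = 240·1489/2920 = 122.3836; b·c/n = 1007·184/2920 = 63.4548
Stratum 2 (2015–2019): n = 3111; a·d/n = 2206·311/3111 = 220.5291; b·c/n = 348·246/3111 = 27.5178
OR_MH = (122.3836 + 220.5291) / (63.4548 + 27.5178) = 342.9127 / 90.9726 = 3.76940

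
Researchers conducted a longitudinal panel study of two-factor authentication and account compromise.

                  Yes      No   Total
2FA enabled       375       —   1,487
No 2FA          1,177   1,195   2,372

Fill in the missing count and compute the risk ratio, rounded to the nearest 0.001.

0.508

The missing cell is in the exposed row: 1487 − 375 = 1112.
So a = 375, b = 1112, c = 1177, d = 1195.
RR = [a/(a+b)] / [c/(c+d)] = (375/1487) / (1177/2372) = 0.25219/0.49621 = 0.50823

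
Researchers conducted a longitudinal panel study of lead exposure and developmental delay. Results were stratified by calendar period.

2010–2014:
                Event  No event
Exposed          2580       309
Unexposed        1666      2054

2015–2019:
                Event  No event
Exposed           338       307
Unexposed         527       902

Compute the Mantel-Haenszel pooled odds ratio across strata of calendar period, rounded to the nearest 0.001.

6.086

OR_MH = Σ(aᵢdᵢ/nᵢ) / Σ(bᵢcᵢ/nᵢ), where nᵢ is the stratum total.
Stratum 1 (2010–2014): n = 6609; a·d/n = 2580·2054/6609 = 801.8339; b·c/n = 309·1666/6609 = 77.8929
Stratum 2 (2015–2019): n = 2074; a·d/n = 338·902/2074 = 146.9990; b·c/n = 307·527/2074 = 78.0082
OR_MH = (801.8339 + 146.9990) / (77.8929 + 78.0082) = 948.8329 / 155.9011 = 6.08612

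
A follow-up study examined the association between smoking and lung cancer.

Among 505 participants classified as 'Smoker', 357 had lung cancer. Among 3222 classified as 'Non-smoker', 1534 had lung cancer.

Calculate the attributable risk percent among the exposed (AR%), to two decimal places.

From the description: a = 357, b = 148, c = 1534, d = 1688.
Risk in exposed = 357/505 = 0.70693; risk in unexposed = 1534/3222 = 0.47610.
RR = 0.70693/0.47610 = 1.48483
AR% = (RR − 1)/RR × 100 = (1.48483 − 1)/1.48483 × 100 = 32.6523%

32.65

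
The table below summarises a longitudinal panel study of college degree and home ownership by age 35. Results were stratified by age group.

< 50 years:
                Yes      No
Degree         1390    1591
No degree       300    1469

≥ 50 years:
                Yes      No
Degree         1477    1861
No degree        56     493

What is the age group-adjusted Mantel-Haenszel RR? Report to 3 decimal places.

3.073

RR_MH = Σ(aᵢ·n₀ᵢ/nᵢ) / Σ(cᵢ·n₁ᵢ/nᵢ), with n₁ᵢ = aᵢ+bᵢ (exposed), n₀ᵢ = cᵢ+dᵢ (unexposed), nᵢ = n₁ᵢ+n₀ᵢ.
Stratum 1 (< 50 years): n₁ = 2981, n₀ = 1769, n = 4750; a·n₀/n = 1390·1769/4750 = 517.6653; c·n₁/n = 300·2981/4750 = 188.2737
Stratum 2 (≥ 50 years): n₁ = 3338, n₀ = 549, n = 3887; a·n₀/n = 1477·549/3887 = 208.6115; c·n₁/n = 56·3338/3887 = 48.0906
RR_MH = (517.6653 + 208.6115) / (188.2737 + 48.0906) = 726.2768 / 236.3642 = 3.07270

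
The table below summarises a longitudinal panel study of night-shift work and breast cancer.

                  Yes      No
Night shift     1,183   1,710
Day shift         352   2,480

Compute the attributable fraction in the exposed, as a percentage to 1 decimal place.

Cells: a = 1183, b = 1710, c = 352, d = 2480.
Risk in exposed = 1183/2893 = 0.40892; risk in unexposed = 352/2832 = 0.12429.
RR = 0.40892/0.12429 = 3.28993
AR% = (RR − 1)/RR × 100 = (3.28993 − 1)/3.28993 × 100 = 69.6042%

69.6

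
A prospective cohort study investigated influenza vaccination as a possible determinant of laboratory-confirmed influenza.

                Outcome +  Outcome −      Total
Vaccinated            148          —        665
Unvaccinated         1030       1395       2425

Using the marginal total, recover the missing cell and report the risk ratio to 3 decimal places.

The missing cell is in the exposed row: 665 − 148 = 517.
So a = 148, b = 517, c = 1030, d = 1395.
RR = [a/(a+b)] / [c/(c+d)] = (148/665) / (1030/2425) = 0.22256/0.42474 = 0.52398

0.524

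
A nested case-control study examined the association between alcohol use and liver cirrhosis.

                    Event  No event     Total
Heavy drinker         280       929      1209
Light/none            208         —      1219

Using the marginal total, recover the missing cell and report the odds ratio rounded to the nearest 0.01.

The missing cell is in the unexposed row: 1219 − 208 = 1011.
So a = 280, b = 929, c = 208, d = 1011.
OR = (a·d)/(b·c) = (280 × 1011) / (929 × 208) = 283080 / 193232 = 1.46497

1.46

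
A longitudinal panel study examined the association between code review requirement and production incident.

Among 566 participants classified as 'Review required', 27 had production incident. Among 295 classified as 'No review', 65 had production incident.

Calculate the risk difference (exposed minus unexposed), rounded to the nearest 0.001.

From the description: a = 27, b = 539, c = 65, d = 230.
Risk in exposed = 27/566 = 0.047703; risk in unexposed = 65/295 = 0.220339.
Risk difference = 0.047703 − 0.220339 = -0.172636

-0.173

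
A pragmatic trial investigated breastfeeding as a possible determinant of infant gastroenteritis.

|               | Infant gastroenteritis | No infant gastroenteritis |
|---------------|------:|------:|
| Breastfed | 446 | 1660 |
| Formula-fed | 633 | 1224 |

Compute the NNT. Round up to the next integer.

8

Risk in treated group = 446/2106 = 0.21178; risk in control = 633/1857 = 0.34087.
Absolute risk reduction = 0.34087 − 0.21178 = 0.12910
NNT = 1 / ARR = 1 / 0.12910 = 7.746 → round up → 8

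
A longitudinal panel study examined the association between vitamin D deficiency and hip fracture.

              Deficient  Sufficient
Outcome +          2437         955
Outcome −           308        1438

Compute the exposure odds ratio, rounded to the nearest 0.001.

Reading the table with exposure as columns: a = 2437 (Deficient, case), b = 308 (Deficient, non-case), c = 955 (Sufficient, case), d = 1438.
OR = (a·d)/(b·c) = (2437 × 1438) / (308 × 955) = 3504406 / 294140 = 11.91407
The odds of hip fracture are about 11.91 times as high in the deficient group.

11.914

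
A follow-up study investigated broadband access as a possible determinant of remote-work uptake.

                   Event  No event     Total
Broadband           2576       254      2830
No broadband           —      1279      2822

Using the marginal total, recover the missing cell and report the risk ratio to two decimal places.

1.66

The missing cell is in the unexposed row: 2822 − 1279 = 1543.
So a = 2576, b = 254, c = 1543, d = 1279.
RR = [a/(a+b)] / [c/(c+d)] = (2576/2830) / (1543/2822) = 0.91025/0.54678 = 1.66476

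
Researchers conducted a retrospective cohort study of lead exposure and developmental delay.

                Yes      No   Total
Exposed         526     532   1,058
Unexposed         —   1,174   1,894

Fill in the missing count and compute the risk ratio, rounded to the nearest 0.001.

The missing cell is in the unexposed row: 1894 − 1174 = 720.
So a = 526, b = 532, c = 720, d = 1174.
RR = [a/(a+b)] / [c/(c+d)] = (526/1058) / (720/1894) = 0.49716/0.38015 = 1.30782

1.308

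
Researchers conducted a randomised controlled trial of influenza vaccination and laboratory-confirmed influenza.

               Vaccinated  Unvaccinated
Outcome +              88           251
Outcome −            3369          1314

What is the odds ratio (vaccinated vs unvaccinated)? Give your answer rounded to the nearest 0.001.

0.137

Reading the table with exposure as columns: a = 88 (Vaccinated, case), b = 3369 (Vaccinated, non-case), c = 251 (Unvaccinated, case), d = 1314.
OR = (a·d)/(b·c) = (88 × 1314) / (3369 × 251) = 115632 / 845619 = 0.13674
Exposure is associated with lower odds of laboratory-confirmed influenza (OR = 0.14 < 1).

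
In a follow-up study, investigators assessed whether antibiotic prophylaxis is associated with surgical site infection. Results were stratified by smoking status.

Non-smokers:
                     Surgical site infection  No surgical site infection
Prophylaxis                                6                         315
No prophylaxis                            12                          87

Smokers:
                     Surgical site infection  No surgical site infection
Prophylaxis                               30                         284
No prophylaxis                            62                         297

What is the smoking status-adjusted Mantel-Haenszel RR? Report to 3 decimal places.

RR_MH = Σ(aᵢ·n₀ᵢ/nᵢ) / Σ(cᵢ·n₁ᵢ/nᵢ), with n₁ᵢ = aᵢ+bᵢ (exposed), n₀ᵢ = cᵢ+dᵢ (unexposed), nᵢ = n₁ᵢ+n₀ᵢ.
Stratum 1 (Non-smokers): n₁ = 321, n₀ = 99, n = 420; a·n₀/n = 6·99/420 = 1.4143; c·n₁/n = 12·321/420 = 9.1714
Stratum 2 (Smokers): n₁ = 314, n₀ = 359, n = 673; a·n₀/n = 30·359/673 = 16.0030; c·n₁/n = 62·314/673 = 28.9272
RR_MH = (1.4143 + 16.0030) / (9.1714 + 28.9272) = 17.4173 / 38.0986 = 0.45716

0.457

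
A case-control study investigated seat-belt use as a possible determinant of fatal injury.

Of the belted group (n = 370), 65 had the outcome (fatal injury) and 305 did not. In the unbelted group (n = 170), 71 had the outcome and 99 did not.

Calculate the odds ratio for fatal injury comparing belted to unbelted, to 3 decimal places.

From the description: a = 65, b = 305, c = 71, d = 99.
OR = (a·d)/(b·c) = (65 × 99) / (305 × 71) = 6435 / 21655 = 0.29716
Exposure is associated with lower odds of fatal injury (OR = 0.30 < 1).

0.297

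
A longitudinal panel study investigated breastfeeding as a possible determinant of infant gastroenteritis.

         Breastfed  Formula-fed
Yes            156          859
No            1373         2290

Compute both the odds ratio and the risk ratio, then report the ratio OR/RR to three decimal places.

Reading the table with exposure as columns: a = 156 (Breastfed, case), b = 1373 (Breastfed, non-case), c = 859 (Formula-fed, case), d = 2290.
OR = (156·2290)/(1373·859) = 357240/1179407 = 0.30290
Risk in exposed = 156/1529 = 0.10203; risk in unexposed = 859/3149 = 0.27279; RR = 0.37402
OR/RR = 0.30290 / 0.37402 = 0.80984
The outcome is not rare, so the OR lies further from 1 than the RR.

0.810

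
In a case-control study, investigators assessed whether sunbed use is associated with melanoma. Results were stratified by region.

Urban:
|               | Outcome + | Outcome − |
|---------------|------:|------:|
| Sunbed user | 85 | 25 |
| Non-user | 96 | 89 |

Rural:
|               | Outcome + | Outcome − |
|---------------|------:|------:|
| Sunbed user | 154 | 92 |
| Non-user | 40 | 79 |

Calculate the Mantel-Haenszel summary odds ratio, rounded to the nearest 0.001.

OR_MH = Σ(aᵢdᵢ/nᵢ) / Σ(bᵢcᵢ/nᵢ), where nᵢ is the stratum total.
Stratum 1 (Urban): n = 295; a·d/n = 85·89/295 = 25.6441; b·c/n = 25·96/295 = 8.1356
Stratum 2 (Rural): n = 365; a·d/n = 154·79/365 = 33.3315; b·c/n = 92·40/365 = 10.0822
OR_MH = (25.6441 + 33.3315) / (8.1356 + 10.0822) = 58.9756 / 18.2178 = 3.23725

3.237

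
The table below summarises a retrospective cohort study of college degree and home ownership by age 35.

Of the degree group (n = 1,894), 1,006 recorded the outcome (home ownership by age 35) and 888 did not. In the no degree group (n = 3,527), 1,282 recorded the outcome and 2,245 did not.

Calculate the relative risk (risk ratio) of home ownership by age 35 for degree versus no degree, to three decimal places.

From the description: a = 1006, b = 888, c = 1282, d = 2245.
Risk in exposed = 1006/1894 = 0.53115; risk in unexposed = 1282/3527 = 0.36348.
RR = 0.53115 / 0.36348 = 1.46129
The risk among the exposed is 1.46 times that among the unexposed.

1.461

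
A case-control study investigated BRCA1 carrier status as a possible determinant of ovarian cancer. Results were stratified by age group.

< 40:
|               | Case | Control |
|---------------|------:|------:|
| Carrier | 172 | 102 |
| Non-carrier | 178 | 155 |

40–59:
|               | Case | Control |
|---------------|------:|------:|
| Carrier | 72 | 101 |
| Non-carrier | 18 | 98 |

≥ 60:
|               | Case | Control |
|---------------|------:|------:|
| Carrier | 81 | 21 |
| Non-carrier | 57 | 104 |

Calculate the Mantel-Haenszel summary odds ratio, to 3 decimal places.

OR_MH = Σ(aᵢdᵢ/nᵢ) / Σ(bᵢcᵢ/nᵢ), where nᵢ is the stratum total.
Stratum 1 (< 40): n = 607; a·d/n = 172·155/607 = 43.9209; b·c/n = 102·178/607 = 29.9110
Stratum 2 (40–59): n = 289; a·d/n = 72·98/289 = 24.4152; b·c/n = 101·18/289 = 6.2907
Stratum 3 (≥ 60): n = 263; a·d/n = 81·104/263 = 32.0304; b·c/n = 21·57/263 = 4.5513
OR_MH = (43.9209 + 24.4152 + 32.0304) / (29.9110 + 6.2907 + 4.5513) = 100.3666 / 40.7530 = 2.46280

2.463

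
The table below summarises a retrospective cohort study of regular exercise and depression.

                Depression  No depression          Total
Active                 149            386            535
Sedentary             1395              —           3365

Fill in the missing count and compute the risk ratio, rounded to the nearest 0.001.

The missing cell is in the unexposed row: 3365 − 1395 = 1970.
So a = 149, b = 386, c = 1395, d = 1970.
RR = [a/(a+b)] / [c/(c+d)] = (149/535) / (1395/3365) = 0.27850/0.41456 = 0.67181

0.672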